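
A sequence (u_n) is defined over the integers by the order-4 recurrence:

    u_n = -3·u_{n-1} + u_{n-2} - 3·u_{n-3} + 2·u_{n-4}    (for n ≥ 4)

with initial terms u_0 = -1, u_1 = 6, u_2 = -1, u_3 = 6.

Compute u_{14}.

u_4 = -3·6 + 1·-1 + -3·6 + 2·-1 = -39
u_5 = -3·-39 + 1·6 + -3·-1 + 2·6 = 138
u_6 = -3·138 + 1·-39 + -3·6 + 2·-1 = -473
u_7 = -3·-473 + 1·138 + -3·-39 + 2·6 = 1686
u_8 = -3·1686 + 1·-473 + -3·138 + 2·-39 = -6023
u_9 = -3·-6023 + 1·1686 + -3·-473 + 2·138 = 21450
u_10 = -3·21450 + 1·-6023 + -3·1686 + 2·-473 = -76377
u_11 = -3·-76377 + 1·21450 + -3·-6023 + 2·1686 = 272022
u_12 = -3·272022 + 1·-76377 + -3·21450 + 2·-6023 = -968839
u_13 = -3·-968839 + 1·272022 + -3·-76377 + 2·21450 = 3450570
u_14 = -3·3450570 + 1·-968839 + -3·272022 + 2·-76377 = -12289369

-12289369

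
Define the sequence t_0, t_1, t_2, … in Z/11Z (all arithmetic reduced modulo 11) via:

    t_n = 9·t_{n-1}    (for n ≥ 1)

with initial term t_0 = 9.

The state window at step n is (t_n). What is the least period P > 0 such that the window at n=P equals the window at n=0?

5

n=0: window = (9)
n=1: window = (4)
n=2: window = (3)
n=3: window = (5)
n=4: window = (1)
n=5: window = (9)
window at n=5 equals window at n=0 → period = 5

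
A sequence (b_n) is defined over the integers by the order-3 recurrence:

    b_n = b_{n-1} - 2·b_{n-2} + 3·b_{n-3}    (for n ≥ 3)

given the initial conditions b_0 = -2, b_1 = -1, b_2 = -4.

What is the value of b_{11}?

b_3 = 1·-4 + -2·-1 + 3·-2 = -8
b_4 = 1·-8 + -2·-4 + 3·-1 = -3
b_5 = 1·-3 + -2·-8 + 3·-4 = 1
b_6 = 1·1 + -2·-3 + 3·-8 = -17
b_7 = 1·-17 + -2·1 + 3·-3 = -28
b_8 = 1·-28 + -2·-17 + 3·1 = 9
b_9 = 1·9 + -2·-28 + 3·-17 = 14
b_10 = 1·14 + -2·9 + 3·-28 = -88
b_11 = 1·-88 + -2·14 + 3·9 = -89

-89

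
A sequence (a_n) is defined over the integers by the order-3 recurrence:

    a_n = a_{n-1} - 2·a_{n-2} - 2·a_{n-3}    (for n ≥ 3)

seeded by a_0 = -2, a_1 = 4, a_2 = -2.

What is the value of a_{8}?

-42

a_3 = 1·-2 + -2·4 + -2·-2 = -6
a_4 = 1·-6 + -2·-2 + -2·4 = -10
a_5 = 1·-10 + -2·-6 + -2·-2 = 6
a_6 = 1·6 + -2·-10 + -2·-6 = 38
a_7 = 1·38 + -2·6 + -2·-10 = 46
a_8 = 1·46 + -2·38 + -2·6 = -42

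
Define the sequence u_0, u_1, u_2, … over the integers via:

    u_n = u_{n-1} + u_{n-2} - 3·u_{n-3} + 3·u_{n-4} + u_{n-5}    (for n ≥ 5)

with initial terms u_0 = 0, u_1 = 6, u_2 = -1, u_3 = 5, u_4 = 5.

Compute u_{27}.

165861

u_5 = 1·5 + 1·5 + -3·-1 + 3·6 + 1·0 = 31
u_6 = 1·31 + 1·5 + -3·5 + 3·-1 + 1·6 = 24
u_7 = 1·24 + 1·31 + -3·5 + 3·5 + 1·-1 = 54
u_8 = 1·54 + 1·24 + -3·31 + 3·5 + 1·5 = 5
u_9 = 1·5 + 1·54 + -3·24 + 3·31 + 1·5 = 85
u_10 = 1·85 + 1·5 + -3·54 + 3·24 + 1·31 = 31
u_11 = 1·31 + 1·85 + -3·5 + 3·54 + 1·24 = 287
u_12 = 1·287 + 1·31 + -3·85 + 3·5 + 1·54 = 132
u_13 = 1·132 + 1·287 + -3·31 + 3·85 + 1·5 = 586
u_14 = 1·586 + 1·132 + -3·287 + 3·31 + 1·85 = 35
u_15 = 1·35 + 1·586 + -3·132 + 3·287 + 1·31 = 1117
u_16 = 1·1117 + 1·35 + -3·586 + 3·132 + 1·287 = 77
u_17 = 1·77 + 1·1117 + -3·35 + 3·586 + 1·132 = 2979
u_18 = 1·2979 + 1·77 + -3·1117 + 3·35 + 1·586 = 396
u_19 = 1·396 + 1·2979 + -3·77 + 3·1117 + 1·35 = 6530
u_20 = 1·6530 + 1·396 + -3·2979 + 3·77 + 1·1117 = -663
u_21 = 1·-663 + 1·6530 + -3·396 + 3·2979 + 1·77 = 13693
u_22 = 1·13693 + 1·-663 + -3·6530 + 3·396 + 1·2979 = -2393
u_23 = 1·-2393 + 1·13693 + -3·-663 + 3·6530 + 1·396 = 33275
u_24 = 1·33275 + 1·-2393 + -3·13693 + 3·-663 + 1·6530 = -5656
u_25 = 1·-5656 + 1·33275 + -3·-2393 + 3·13693 + 1·-663 = 75214
u_26 = 1·75214 + 1·-5656 + -3·33275 + 3·-2393 + 1·13693 = -23753
u_27 = 1·-23753 + 1·75214 + -3·-5656 + 3·33275 + 1·-2393 = 165861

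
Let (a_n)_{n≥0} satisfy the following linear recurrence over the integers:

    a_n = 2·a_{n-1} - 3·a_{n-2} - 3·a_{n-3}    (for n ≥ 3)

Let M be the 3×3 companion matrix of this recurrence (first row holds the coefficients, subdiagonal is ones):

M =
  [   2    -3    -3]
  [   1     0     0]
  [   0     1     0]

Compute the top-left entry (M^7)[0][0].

221

(M^7)[0][0] is the top entry after applying M 7 times to the unit state (1, 0, 0). Equivalently it is h_{9} for the auxiliary sequence (h_n) obeying the same recurrence with h_2 = 1 and h_i = 0 for 0 ≤ i < 2:
h_3 = 2·1 + -3·0 + -3·0 = 2
h_4 = 2·2 + -3·1 + -3·0 = 1
h_5 = 2·1 + -3·2 + -3·1 = -7
h_6 = 2·-7 + -3·1 + -3·2 = -23
h_7 = 2·-23 + -3·-7 + -3·1 = -28
h_8 = 2·-28 + -3·-23 + -3·-7 = 34
h_9 = 2·34 + -3·-28 + -3·-23 = 221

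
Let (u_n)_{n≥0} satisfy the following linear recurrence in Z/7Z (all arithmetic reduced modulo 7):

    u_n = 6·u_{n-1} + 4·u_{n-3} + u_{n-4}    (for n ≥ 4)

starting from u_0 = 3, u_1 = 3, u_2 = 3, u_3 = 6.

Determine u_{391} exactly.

0

u_4 = 6·6 + 0·3 + 4·3 + 1·3 = 2
u_5 = 6·2 + 0·6 + 4·3 + 1·3 = 6
u_6 = 6·6 + 0·2 + 4·6 + 1·3 = 0
u_7 = 6·0 + 0·6 + 4·2 + 1·6 = 0
u_8 = 6·0 + 0·0 + 4·6 + 1·2 = 5
u_9 = 6·5 + 0·0 + 4·0 + 1·6 = 1
u_10 = 6·1 + 0·5 + 4·0 + 1·0 = 6
u_11 = 6·6 + 0·1 + 4·5 + 1·0 = 0
u_12 = 6·0 + 0·6 + 4·1 + 1·5 = 2
u_13 = 6·2 + 0·0 + 4·6 + 1·1 = 2
u_14 = 6·2 + 0·2 + 4·0 + 1·6 = 4
u_15 = 6·4 + 0·2 + 4·2 + 1·0 = 4
u_16 = 6·4 + 0·4 + 4·2 + 1·2 = 6
u_17 = 6·6 + 0·4 + 4·4 + 1·2 = 5
u_18 = 6·5 + 0·6 + 4·4 + 1·4 = 1
u_19 = 6·1 + 0·5 + 4·6 + 1·4 = 6
u_20 = 6·6 + 0·1 + 4·5 + 1·6 = 6
u_21 = 6·6 + 0·6 + 4·1 + 1·5 = 3
u_22 = 6·3 + 0·6 + 4·6 + 1·1 = 1
u_23 = 6·1 + 0·3 + 4·6 + 1·6 = 1
u_24 = 6·1 + 0·1 + 4·3 + 1·6 = 3
u_25 = 6·3 + 0·1 + 4·1 + 1·3 = 4
u_26 = 6·4 + 0·3 + 4·1 + 1·1 = 1
u_27 = 6·1 + 0·4 + 4·3 + 1·1 = 5
u_28 = 6·5 + 0·1 + 4·4 + 1·3 = 0
u_29 = 6·0 + 0·5 + 4·1 + 1·4 = 1
u_30 = 6·1 + 0·0 + 4·5 + 1·1 = 6
u_31 = 6·6 + 0·1 + 4·0 + 1·5 = 6
u_32 = 6·6 + 0·6 + 4·1 + 1·0 = 5
u_33 = 6·5 + 0·6 + 4·6 + 1·1 = 6
u_34 = 6·6 + 0·5 + 4·6 + 1·6 = 3
u_35 = 6·3 + 0·6 + 4·5 + 1·6 = 2
u_36 = 6·2 + 0·3 + 4·6 + 1·5 = 6
u_37 = 6·6 + 0·2 + 4·3 + 1·6 = 5
u_38 = 6·5 + 0·6 + 4·2 + 1·3 = 6
u_39 = 6·6 + 0·5 + 4·6 + 1·2 = 6
u_40 = 6·6 + 0·6 + 4·5 + 1·6 = 6
u_41 = 6·6 + 0·6 + 4·6 + 1·5 = 2
u_42 = 6·2 + 0·6 + 4·6 + 1·6 = 0
u_43 = 6·0 + 0·2 + 4·6 + 1·6 = 2
u_44 = 6·2 + 0·0 + 4·2 + 1·6 = 5
u_45 = 6·5 + 0·2 + 4·0 + 1·2 = 4
u_46 = 6·4 + 0·5 + 4·2 + 1·0 = 4
u_47 = 6·4 + 0·4 + 4·5 + 1·2 = 4
u_48 = 6·4 + 0·4 + 4·4 + 1·5 = 3
u_49 = 6·3 + 0·4 + 4·4 + 1·4 = 3
u_50 = 6·3 + 0·3 + 4·4 + 1·4 = 3
u_51 = 6·3 + 0·3 + 4·3 + 1·4 = 6
(u_48, u_49, u_50, u_51) = (3, 3, 3, 6) = (u_0, u_1, u_2, u_3), so the sequence has period 48.
391 ≡ 7 (mod 48), hence u_391 = u_7 = 0.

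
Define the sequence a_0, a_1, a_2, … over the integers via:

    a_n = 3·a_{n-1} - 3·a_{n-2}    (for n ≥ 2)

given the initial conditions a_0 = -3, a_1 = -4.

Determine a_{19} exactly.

a_2 = 3·-4 + -3·-3 = -3
a_3 = 3·-3 + -3·-4 = 3
a_4 = 3·3 + -3·-3 = 18
a_5 = 3·18 + -3·3 = 45
a_6 = 3·45 + -3·18 = 81
a_7 = 3·81 + -3·45 = 108
a_8 = 3·108 + -3·81 = 81
a_9 = 3·81 + -3·108 = -81
a_10 = 3·-81 + -3·81 = -486
a_11 = 3·-486 + -3·-81 = -1215
a_12 = 3·-1215 + -3·-486 = -2187
a_13 = 3·-2187 + -3·-1215 = -2916
a_14 = 3·-2916 + -3·-2187 = -2187
a_15 = 3·-2187 + -3·-2916 = 2187
a_16 = 3·2187 + -3·-2187 = 13122
a_17 = 3·13122 + -3·2187 = 32805
a_18 = 3·32805 + -3·13122 = 59049
a_19 = 3·59049 + -3·32805 = 78732

78732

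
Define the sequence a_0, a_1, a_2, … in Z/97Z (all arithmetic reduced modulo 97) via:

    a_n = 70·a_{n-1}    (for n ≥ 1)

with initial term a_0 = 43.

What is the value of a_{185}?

a_1 = 70·43 = 3
a_2 = 70·3 = 16
a_3 = 70·16 = 53
a_4 = 70·53 = 24
a_5 = 70·24 = 31
a_6 = 70·31 = 36
a_7 = 70·36 = 95
a_8 = 70·95 = 54
a_9 = 70·54 = 94
a_10 = 70·94 = 81
a_11 = 70·81 = 44
a_12 = 70·44 = 73
a_13 = 70·73 = 66
a_14 = 70·66 = 61
a_15 = 70·61 = 2
a_16 = 70·2 = 43
(a_16) = (43) = (a_0), so the sequence has period 16.
185 ≡ 9 (mod 16), hence a_185 = a_9 = 94.

94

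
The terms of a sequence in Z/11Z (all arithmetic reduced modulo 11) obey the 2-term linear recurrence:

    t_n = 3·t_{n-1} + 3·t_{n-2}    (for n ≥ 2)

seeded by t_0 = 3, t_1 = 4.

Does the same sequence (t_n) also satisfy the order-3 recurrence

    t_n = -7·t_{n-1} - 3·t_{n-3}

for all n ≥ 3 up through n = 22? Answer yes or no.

yes

Terms t_0..t_22: 3, 4, 10, 9, 2, 0, 6, 7, 6, 6, 3, 5, 2, 10, 3, 6, 5, 0, 4, 1, 4, 4, 2
n=3: candidate gives 9, actual t_3 = 9 ✓
n=4: candidate gives 2, actual t_4 = 2 ✓
n=5: candidate gives 0, actual t_5 = 0 ✓
n=6: candidate gives 6, actual t_6 = 6 ✓
n=7: candidate gives 7, actual t_7 = 7 ✓
n=8: candidate gives 6, actual t_8 = 6 ✓
n=9: candidate gives 6, actual t_9 = 6 ✓
n=10: candidate gives 3, actual t_10 = 3 ✓
n=11: candidate gives 5, actual t_11 = 5 ✓
n=12: candidate gives 2, actual t_12 = 2 ✓
n=13: candidate gives 10, actual t_13 = 10 ✓
n=14: candidate gives 3, actual t_14 = 3 ✓
n=15: candidate gives 6, actual t_15 = 6 ✓
n=16: candidate gives 5, actual t_16 = 5 ✓
n=17: candidate gives 0, actual t_17 = 0 ✓
n=18: candidate gives 4, actual t_18 = 4 ✓
n=19: candidate gives 1, actual t_19 = 1 ✓
n=20: candidate gives 4, actual t_20 = 4 ✓
n=21: candidate gives 4, actual t_21 = 4 ✓
n=22: candidate gives 2, actual t_22 = 2 ✓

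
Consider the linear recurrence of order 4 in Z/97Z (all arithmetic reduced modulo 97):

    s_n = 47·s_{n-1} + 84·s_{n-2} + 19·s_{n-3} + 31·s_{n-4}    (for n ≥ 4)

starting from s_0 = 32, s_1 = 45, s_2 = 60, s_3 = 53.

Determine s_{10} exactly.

s_4 = 47·53 + 84·60 + 19·45 + 31·32 = 66
s_5 = 47·66 + 84·53 + 19·60 + 31·45 = 1
s_6 = 47·1 + 84·66 + 19·53 + 31·60 = 19
s_7 = 47·19 + 84·1 + 19·66 + 31·53 = 91
s_8 = 47·91 + 84·19 + 19·1 + 31·66 = 81
s_9 = 47·81 + 84·91 + 19·19 + 31·1 = 9
s_10 = 47·9 + 84·81 + 19·91 + 31·19 = 39

39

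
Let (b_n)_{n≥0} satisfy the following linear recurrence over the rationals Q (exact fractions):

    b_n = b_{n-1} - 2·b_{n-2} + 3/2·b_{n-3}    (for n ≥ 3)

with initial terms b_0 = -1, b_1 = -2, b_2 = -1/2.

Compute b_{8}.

b_3 = 1·-1/2 + -2·-2 + 3/2·-1 = 2
b_4 = 1·2 + -2·-1/2 + 3/2·-2 = 0
b_5 = 1·0 + -2·2 + 3/2·-1/2 = -19/4
b_6 = 1·-19/4 + -2·0 + 3/2·2 = -7/4
b_7 = 1·-7/4 + -2·-19/4 + 3/2·0 = 31/4
b_8 = 1·31/4 + -2·-7/4 + 3/2·-19/4 = 33/8

33/8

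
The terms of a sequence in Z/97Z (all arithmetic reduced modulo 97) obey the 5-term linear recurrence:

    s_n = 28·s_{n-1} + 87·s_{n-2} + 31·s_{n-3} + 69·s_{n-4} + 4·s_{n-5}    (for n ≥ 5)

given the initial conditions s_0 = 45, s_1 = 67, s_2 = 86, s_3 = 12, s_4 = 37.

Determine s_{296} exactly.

48

s_5 = 28·37 + 87·12 + 31·86 + 69·67 + 4·45 = 43
s_6 = 28·43 + 87·37 + 31·12 + 69·86 + 4·67 = 36
s_7 = 28·36 + 87·43 + 31·37 + 69·12 + 4·86 = 84
s_8 = 28·84 + 87·36 + 31·43 + 69·37 + 4·12 = 9
s_9 = 28·9 + 87·84 + 31·36 + 69·43 + 4·37 = 54
s_10 = 28·54 + 87·9 + 31·84 + 69·36 + 4·43 = 86
Continuing the recurrence:
  s_11 = 36;  s_12 = 63;  s_13 = 72;  s_14 = 19;  s_15 = 34;  s_16 = 16
  s_17 = 0;  s_18 = 68;  s_19 = 69;  s_20 = 67;  s_21 = 60;  s_22 = 81
  s_23 = 48;  s_24 = 18;  s_25 = 56;  s_26 = 72;  s_27 = 24;  s_28 = 18
  s_29 = 30;  s_30 = 0;  s_31 = 68;  s_32 = 1;  s_33 = 35;  s_34 = 94
  s_35 = 21;  s_36 = 7;  s_37 = 81;  s_38 = 66;  s_39 = 73;  s_40 = 0
  s_41 = 46;  s_42 = 87;  s_43 = 2;  s_44 = 31;  s_45 = 26;  s_46 = 71
  s_47 = 71;  s_48 = 60;  s_49 = 45;  s_50 = 7;  s_51 = 96;  s_52 = 95
  s_53 = 24;  s_54 = 63;  s_55 = 63;  s_56 = 87;  s_57 = 72;  s_58 = 73
  s_59 = 84;  s_60 = 21;  s_61 = 52;  s_62 = 57;  s_63 = 55;  s_64 = 2
  s_65 = 95;  s_66 = 47;  s_67 = 86;  s_68 = 3;  s_69 = 66;  s_70 = 56
  s_71 = 42;  s_72 = 12;  s_73 = 10;  s_74 = 61;  s_75 = 58;  s_76 = 89
  s_77 = 79;  s_78 = 94;  s_79 = 20;  s_80 = 3;  s_81 = 69;  s_82 = 12
  s_83 = 40;  s_84 = 31;  s_85 = 84;  s_86 = 21;  s_87 = 25;  s_88 = 58
  s_89 = 88;  s_90 = 79;  s_91 = 89;  s_92 = 93;  s_93 = 88;  s_94 = 8
  s_95 = 51;  s_96 = 82;  s_97 = 39;  s_98 = 41;  s_99 = 61;  s_100 = 27
  s_101 = 71;  s_102 = 95;  s_103 = 79;  s_104 = 41;  s_105 = 65;  s_106 = 28
  s_107 = 58;  s_108 = 5;  s_109 = 33;  s_110 = 14;  s_111 = 63;  s_112 = 23
  s_113 = 29;  s_114 = 44;  s_115 = 44;  s_116 = 38;  s_117 = 7;  s_118 = 64
  s_119 = 1;  s_120 = 75;  s_121 = 53;  s_122 = 68;  s_123 = 47;  s_124 = 86
  s_125 = 49;  s_126 = 83;  s_127 = 61;  s_128 = 80;  s_129 = 71;  s_130 = 78
  s_131 = 56;  s_132 = 23;  s_133 = 58;  s_134 = 66;  s_135 = 46;  s_136 = 66
  s_137 = 59;  s_138 = 26;  s_139 = 93;  s_140 = 84;  s_141 = 64;  s_142 = 45
  s_143 = 45;  s_144 = 38;  s_145 = 68;  s_146 = 72;  s_147 = 76;  s_148 = 13
  s_149 = 84;  s_150 = 21;  s_151 = 57;  s_152 = 50;  s_153 = 54;  s_154 = 5
  s_155 = 26;  s_156 = 16;  s_157 = 1;  s_158 = 71;  s_159 = 20;  s_160 = 22
  s_161 = 34;  s_162 = 47;  s_163 = 24;  s_164 = 41;  s_165 = 46;  s_166 = 54
  s_167 = 93;  s_168 = 13;  s_169 = 81;  s_170 = 7;  s_171 = 20;  s_172 = 2
  s_173 = 88;  s_174 = 88;  s_175 = 47;  s_176 = 84;  s_177 = 20;  s_178 = 35
  s_179 = 92;  s_180 = 3;  s_181 = 25;  s_182 = 3;  s_183 = 13;  s_184 = 35
  s_185 = 61;  s_186 = 31;  s_187 = 21;  s_188 = 77;  s_189 = 78;  s_190 = 83
  s_191 = 72;  s_192 = 77;  s_193 = 96;  s_194 = 4;  s_195 = 49;  s_196 = 15
  s_197 = 2;  s_198 = 48;  s_199 = 45;  s_200 = 36;  s_201 = 13;  s_202 = 63
  s_203 = 33;  s_204 = 63;  s_205 = 63;  s_206 = 57;  s_207 = 16;  s_208 = 5
  s_209 = 41;  s_210 = 56;  s_211 = 26;  s_212 = 5;  s_213 = 3;  s_214 = 18
  s_215 = 28;  s_216 = 79;  s_217 = 1;  s_218 = 2;  s_219 = 37;  s_220 = 14
  s_221 = 81;  s_222 = 22;  s_223 = 85;  s_224 = 62;  s_225 = 35;  s_226 = 84
  s_227 = 80;  s_228 = 22;  s_229 = 39;  s_230 = 73;  s_231 = 44;  s_232 = 57
  s_233 = 87;  s_234 = 81;  s_235 = 91;  s_236 = 8;  s_237 = 5;  s_238 = 88
  s_239 = 50;  s_240 = 39;  s_241 = 11;  s_242 = 91;  s_243 = 77;  s_244 = 16
  s_245 = 19;  s_246 = 61;  s_247 = 28;  s_248 = 41;  s_249 = 60;  s_250 = 21
  s_251 = 40;  s_252 = 85;  s_253 = 48;  s_254 = 28;  s_255 = 60;  s_256 = 86
  s_257 = 23;  s_258 = 82;  s_259 = 60;  s_260 = 84;  s_261 = 17;  s_262 = 68
  s_263 = 76;  s_264 = 57;  s_265 = 88;  s_266 = 86;  s_267 = 81;  s_268 = 31
  s_269 = 3;  s_270 = 35;  s_271 = 84;  s_272 = 96;  s_273 = 63;  s_274 = 15
  s_275 = 69;  s_276 = 25;  s_277 = 65;  s_278 = 49;  s_279 = 13;  s_280 = 10
  s_281 = 46;  s_282 = 91;  s_283 = 96;  s_284 = 66;  s_285 = 36;  s_286 = 87
  s_287 = 52;  s_288 = 44;  s_289 = 46;  s_290 = 71;  s_291 = 38;  s_292 = 77
  s_293 = 52;  s_294 = 60
s_295 = 28·60 + 87·52 + 31·77 + 69·38 + 4·71 = 51
s_296 = 28·51 + 87·60 + 31·52 + 69·77 + 4·38 = 48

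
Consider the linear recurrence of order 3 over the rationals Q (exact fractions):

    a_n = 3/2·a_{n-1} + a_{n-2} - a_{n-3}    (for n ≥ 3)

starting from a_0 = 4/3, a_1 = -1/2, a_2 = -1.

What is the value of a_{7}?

a_3 = 3/2·-1 + 1·-1/2 + -1·4/3 = -10/3
a_4 = 3/2·-10/3 + 1·-1 + -1·-1/2 = -11/2
a_5 = 3/2·-11/2 + 1·-10/3 + -1·-1 = -127/12
a_6 = 3/2·-127/12 + 1·-11/2 + -1·-10/3 = -433/24
a_7 = 3/2·-433/24 + 1·-127/12 + -1·-11/2 = -1543/48

-1543/48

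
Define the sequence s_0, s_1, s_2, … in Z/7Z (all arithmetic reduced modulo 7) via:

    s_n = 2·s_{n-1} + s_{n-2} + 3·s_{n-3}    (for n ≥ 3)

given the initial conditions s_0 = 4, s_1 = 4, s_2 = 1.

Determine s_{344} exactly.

1

s_3 = 2·1 + 1·4 + 3·4 = 4
s_4 = 2·4 + 1·1 + 3·4 = 0
s_5 = 2·0 + 1·4 + 3·1 = 0
s_6 = 2·0 + 1·0 + 3·4 = 5
s_7 = 2·5 + 1·0 + 3·0 = 3
s_8 = 2·3 + 1·5 + 3·0 = 4
Continuing the recurrence:
  s_9 = 5;  s_10 = 2;  s_11 = 0;  s_12 = 3;  s_13 = 5;  s_14 = 6
  s_15 = 5;  s_16 = 3;  s_17 = 1;  s_18 = 6;  s_19 = 1;  s_20 = 4
  s_21 = 6;  s_22 = 5;  s_23 = 0;  s_24 = 2;  s_25 = 5;  s_26 = 5
  s_27 = 0;  s_28 = 6;  s_29 = 6;  s_30 = 4;  s_31 = 4;  s_32 = 2
  s_33 = 6;  s_34 = 5;  s_35 = 1;  s_36 = 4;  s_37 = 3;  s_38 = 6
  s_39 = 6;  s_40 = 6;  s_41 = 1;  s_42 = 5;  s_43 = 1;  s_44 = 3
  s_45 = 1;  s_46 = 1;  s_47 = 5;  s_48 = 0;  s_49 = 1;  s_50 = 3
  s_51 = 0;  s_52 = 6;  s_53 = 0;  s_54 = 6;  s_55 = 2;  s_56 = 3
  s_57 = 5;  s_58 = 5;  s_59 = 3;  s_60 = 5;  s_61 = 0;  s_62 = 0
  s_63 = 1;  s_64 = 2;  s_65 = 5;  s_66 = 1;  s_67 = 6;  s_68 = 0
  s_69 = 2;  s_70 = 1;  s_71 = 4;  s_72 = 1;  s_73 = 2;  s_74 = 3
  s_75 = 4;  s_76 = 3;  s_77 = 5;  s_78 = 4;  s_79 = 1;  s_80 = 0
  s_81 = 6;  s_82 = 1;  s_83 = 1;  s_84 = 0;  s_85 = 4;  s_86 = 4
  s_87 = 5;  s_88 = 5;  s_89 = 6;  s_90 = 4;  s_91 = 1;  s_92 = 3
  s_93 = 5;  s_94 = 2;  s_95 = 4;  s_96 = 4;  s_97 = 4;  s_98 = 3
  s_99 = 1;  s_100 = 3;  s_101 = 2;  s_102 = 3;  s_103 = 3;  s_104 = 1
  s_105 = 0;  s_106 = 3;  s_107 = 2;  s_108 = 0;  s_109 = 4;  s_110 = 0
  s_111 = 4;  s_112 = 6;  s_113 = 2;  s_114 = 1;  s_115 = 1;  s_116 = 2
  s_117 = 1;  s_118 = 0;  s_119 = 0;  s_120 = 3;  s_121 = 6;  s_122 = 1
  s_123 = 3;  s_124 = 4;  s_125 = 0;  s_126 = 6;  s_127 = 3;  s_128 = 5
  s_129 = 3;  s_130 = 6;  s_131 = 2;  s_132 = 5;  s_133 = 2;  s_134 = 1
  s_135 = 5;  s_136 = 3;  s_137 = 0;  s_138 = 4;  s_139 = 3;  s_140 = 3
  s_141 = 0;  s_142 = 5;  s_143 = 5;  s_144 = 1;  s_145 = 1;  s_146 = 4
  s_147 = 5;  s_148 = 3;  s_149 = 2;  s_150 = 1;  s_151 = 6;  s_152 = 5
  s_153 = 5;  s_154 = 5;  s_155 = 2;  s_156 = 3;  s_157 = 2;  s_158 = 6
  s_159 = 2;  s_160 = 2;  s_161 = 3;  s_162 = 0;  s_163 = 2;  s_164 = 6
  s_165 = 0;  s_166 = 5;  s_167 = 0;  s_168 = 5;  s_169 = 4;  s_170 = 6
  s_171 = 3;  s_172 = 3;  s_173 = 6;  s_174 = 3;  s_175 = 0;  s_176 = 0
  s_177 = 2;  s_178 = 4;  s_179 = 3;  s_180 = 2;  s_181 = 5;  s_182 = 0
  s_183 = 4;  s_184 = 2;  s_185 = 1;  s_186 = 2;  s_187 = 4;  s_188 = 6
  s_189 = 1;  s_190 = 6;  s_191 = 3;  s_192 = 1;  s_193 = 2;  s_194 = 0
  s_195 = 5;  s_196 = 2;  s_197 = 2;  s_198 = 0;  s_199 = 1;  s_200 = 1
  s_201 = 3;  s_202 = 3;  s_203 = 5;  s_204 = 1;  s_205 = 2;  s_206 = 6
  s_207 = 3;  s_208 = 4;  s_209 = 1;  s_210 = 1;  s_211 = 1;  s_212 = 6
  s_213 = 2;  s_214 = 6;  s_215 = 4;  s_216 = 6;  s_217 = 6;  s_218 = 2
  s_219 = 0;  s_220 = 6;  s_221 = 4;  s_222 = 0;  s_223 = 1;  s_224 = 0
  s_225 = 1;  s_226 = 5;  s_227 = 4;  s_228 = 2;  s_229 = 2;  s_230 = 4
  s_231 = 2;  s_232 = 0;  s_233 = 0;  s_234 = 6;  s_235 = 5;  s_236 = 2
  s_237 = 6;  s_238 = 1;  s_239 = 0;  s_240 = 5;  s_241 = 6;  s_242 = 3
  s_243 = 6;  s_244 = 5;  s_245 = 4;  s_246 = 3;  s_247 = 4;  s_248 = 2
  s_249 = 3;  s_250 = 6;  s_251 = 0;  s_252 = 1;  s_253 = 6;  s_254 = 6
  s_255 = 0;  s_256 = 3;  s_257 = 3;  s_258 = 2;  s_259 = 2;  s_260 = 1
  s_261 = 3;  s_262 = 6;  s_263 = 4;  s_264 = 2;  s_265 = 5;  s_266 = 3
  s_267 = 3;  s_268 = 3;  s_269 = 4;  s_270 = 6;  s_271 = 4;  s_272 = 5
  s_273 = 4;  s_274 = 4;  s_275 = 6;  s_276 = 0;  s_277 = 4;  s_278 = 5
  s_279 = 0;  s_280 = 3;  s_281 = 0;  s_282 = 3;  s_283 = 1;  s_284 = 5
  s_285 = 6;  s_286 = 6;  s_287 = 5;  s_288 = 6;  s_289 = 0;  s_290 = 0
  s_291 = 4;  s_292 = 1;  s_293 = 6;  s_294 = 4;  s_295 = 3;  s_296 = 0
  s_297 = 1;  s_298 = 4;  s_299 = 2;  s_300 = 4;  s_301 = 1;  s_302 = 5
  s_303 = 2;  s_304 = 5;  s_305 = 6;  s_306 = 2;  s_307 = 4;  s_308 = 0
  s_309 = 3;  s_310 = 4;  s_311 = 4;  s_312 = 0;  s_313 = 2;  s_314 = 2
  s_315 = 6;  s_316 = 6;  s_317 = 3;  s_318 = 2;  s_319 = 4;  s_320 = 5
  s_321 = 6;  s_322 = 1;  s_323 = 2;  s_324 = 2;  s_325 = 2;  s_326 = 5
  s_327 = 4;  s_328 = 5;  s_329 = 1;  s_330 = 5;  s_331 = 5;  s_332 = 4
  s_333 = 0;  s_334 = 5;  s_335 = 1;  s_336 = 0;  s_337 = 2;  s_338 = 0
  s_339 = 2;  s_340 = 3;  s_341 = 1;  s_342 = 4
s_343 = 2·4 + 1·1 + 3·3 = 4
s_344 = 2·4 + 1·4 + 3·1 = 1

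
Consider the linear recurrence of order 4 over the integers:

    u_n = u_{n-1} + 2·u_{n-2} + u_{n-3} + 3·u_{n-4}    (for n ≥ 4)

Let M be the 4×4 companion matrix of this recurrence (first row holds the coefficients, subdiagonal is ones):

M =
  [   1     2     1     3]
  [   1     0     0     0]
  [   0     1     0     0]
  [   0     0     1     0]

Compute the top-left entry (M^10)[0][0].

2256

(M^10)[0][0] is the top entry after applying M 10 times to the unit state (1, 0, 0, 0). Equivalently it is h_{13} for the auxiliary sequence (h_n) obeying the same recurrence with h_3 = 1 and h_i = 0 for 0 ≤ i < 3:
h_4 = 1·1 + 2·0 + 1·0 + 3·0 = 1
h_5 = 1·1 + 2·1 + 1·0 + 3·0 = 3
h_6 = 1·3 + 2·1 + 1·1 + 3·0 = 6
h_7 = 1·6 + 2·3 + 1·1 + 3·1 = 16
h_8 = 1·16 + 2·6 + 1·3 + 3·1 = 34
h_9 = 1·34 + 2·16 + 1·6 + 3·3 = 81
h_10 = 1·81 + 2·34 + 1·16 + 3·6 = 183
h_11 = 1·183 + 2·81 + 1·34 + 3·16 = 427
h_12 = 1·427 + 2·183 + 1·81 + 3·34 = 976
h_13 = 1·976 + 2·427 + 1·183 + 3·81 = 2256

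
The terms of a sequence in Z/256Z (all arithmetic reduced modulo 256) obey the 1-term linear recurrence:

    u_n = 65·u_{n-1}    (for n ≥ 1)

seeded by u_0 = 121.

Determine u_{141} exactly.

u_1 = 65·121 = 185
u_2 = 65·185 = 249
u_3 = 65·249 = 57
u_4 = 65·57 = 121
(u_4) = (121) = (u_0), so the sequence has period 4.
141 ≡ 1 (mod 4), hence u_141 = u_1 = 185.

185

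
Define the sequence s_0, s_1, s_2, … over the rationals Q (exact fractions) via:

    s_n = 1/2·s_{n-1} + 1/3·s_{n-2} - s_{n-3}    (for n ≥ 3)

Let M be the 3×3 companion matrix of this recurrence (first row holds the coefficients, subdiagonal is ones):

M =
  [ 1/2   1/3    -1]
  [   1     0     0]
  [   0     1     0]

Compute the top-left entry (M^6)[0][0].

(M^6)[0][0] is the top entry after applying M 6 times to the unit state (1, 0, 0). Equivalently it is h_{8} for the auxiliary sequence (h_n) obeying the same recurrence with h_2 = 1 and h_i = 0 for 0 ≤ i < 2:
h_3 = 1/2·1 + 1/3·0 + -1·0 = 1/2
h_4 = 1/2·1/2 + 1/3·1 + -1·0 = 7/12
h_5 = 1/2·7/12 + 1/3·1/2 + -1·1 = -13/24
h_6 = 1/2·-13/24 + 1/3·7/12 + -1·1/2 = -83/144
h_7 = 1/2·-83/144 + 1/3·-13/24 + -1·7/12 = -101/96
h_8 = 1/2·-101/96 + 1/3·-83/144 + -1·-13/24 = -305/1728

-305/1728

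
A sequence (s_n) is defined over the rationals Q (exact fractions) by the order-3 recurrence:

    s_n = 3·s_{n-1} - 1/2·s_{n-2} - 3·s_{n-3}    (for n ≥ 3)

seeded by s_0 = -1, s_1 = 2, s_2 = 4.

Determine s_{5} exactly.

83

s_3 = 3·4 + -1/2·2 + -3·-1 = 14
s_4 = 3·14 + -1/2·4 + -3·2 = 34
s_5 = 3·34 + -1/2·14 + -3·4 = 83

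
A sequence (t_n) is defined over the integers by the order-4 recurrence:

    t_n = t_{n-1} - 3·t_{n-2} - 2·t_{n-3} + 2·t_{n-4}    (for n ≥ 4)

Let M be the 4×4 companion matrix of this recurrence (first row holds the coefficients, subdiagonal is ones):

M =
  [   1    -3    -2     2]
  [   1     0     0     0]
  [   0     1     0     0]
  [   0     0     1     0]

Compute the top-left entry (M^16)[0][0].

47175

(M^16)[0][0] is the top entry after applying M 16 times to the unit state (1, 0, 0, 0). Equivalently it is h_{19} for the auxiliary sequence (h_n) obeying the same recurrence with h_3 = 1 and h_i = 0 for 0 ≤ i < 3:
h_4 = 1·1 + -3·0 + -2·0 + 2·0 = 1
h_5 = 1·1 + -3·1 + -2·0 + 2·0 = -2
h_6 = 1·-2 + -3·1 + -2·1 + 2·0 = -7
h_7 = 1·-7 + -3·-2 + -2·1 + 2·1 = -1
h_8 = 1·-1 + -3·-7 + -2·-2 + 2·1 = 26
h_9 = 1·26 + -3·-1 + -2·-7 + 2·-2 = 39
h_10 = 1·39 + -3·26 + -2·-1 + 2·-7 = -51
h_11 = 1·-51 + -3·39 + -2·26 + 2·-1 = -222
h_12 = 1·-222 + -3·-51 + -2·39 + 2·26 = -95
h_13 = 1·-95 + -3·-222 + -2·-51 + 2·39 = 751
h_14 = 1·751 + -3·-95 + -2·-222 + 2·-51 = 1378
h_15 = 1·1378 + -3·751 + -2·-95 + 2·-222 = -1129
h_16 = 1·-1129 + -3·1378 + -2·751 + 2·-95 = -6955
h_17 = 1·-6955 + -3·-1129 + -2·1378 + 2·751 = -4822
h_18 = 1·-4822 + -3·-6955 + -2·-1129 + 2·1378 = 21057
h_19 = 1·21057 + -3·-4822 + -2·-6955 + 2·-1129 = 47175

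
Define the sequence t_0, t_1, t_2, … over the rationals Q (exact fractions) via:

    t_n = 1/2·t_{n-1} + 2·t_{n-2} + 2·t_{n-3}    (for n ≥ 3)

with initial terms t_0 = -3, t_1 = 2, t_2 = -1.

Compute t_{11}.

-131141/512

t_3 = 1/2·-1 + 2·2 + 2·-3 = -5/2
t_4 = 1/2·-5/2 + 2·-1 + 2·2 = 3/4
t_5 = 1/2·3/4 + 2·-5/2 + 2·-1 = -53/8
t_6 = 1/2·-53/8 + 2·3/4 + 2·-5/2 = -109/16
t_7 = 1/2·-109/16 + 2·-53/8 + 2·3/4 = -485/32
t_8 = 1/2·-485/32 + 2·-109/16 + 2·-53/8 = -2205/64
t_9 = 1/2·-2205/64 + 2·-485/32 + 2·-109/16 = -7829/128
t_10 = 1/2·-7829/128 + 2·-2205/64 + 2·-485/32 = -33229/256
t_11 = 1/2·-33229/256 + 2·-7829/128 + 2·-2205/64 = -131141/512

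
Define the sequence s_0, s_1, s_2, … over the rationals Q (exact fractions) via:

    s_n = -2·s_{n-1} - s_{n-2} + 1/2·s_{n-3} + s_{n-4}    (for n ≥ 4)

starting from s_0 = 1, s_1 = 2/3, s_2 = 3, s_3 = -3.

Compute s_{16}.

2395/16

s_4 = -2·-3 + -1·3 + 1/2·2/3 + 1·1 = 13/3
s_5 = -2·13/3 + -1·-3 + 1/2·3 + 1·2/3 = -7/2
s_6 = -2·-7/2 + -1·13/3 + 1/2·-3 + 1·3 = 25/6
s_7 = -2·25/6 + -1·-7/2 + 1/2·13/3 + 1·-3 = -17/3
s_8 = -2·-17/3 + -1·25/6 + 1/2·-7/2 + 1·13/3 = 39/4
s_9 = -2·39/4 + -1·-17/3 + 1/2·25/6 + 1·-7/2 = -61/4
s_10 = -2·-61/4 + -1·39/4 + 1/2·-17/3 + 1·25/6 = 265/12
s_11 = -2·265/12 + -1·-61/4 + 1/2·39/4 + 1·-17/3 = -713/24
s_12 = -2·-713/24 + -1·265/12 + 1/2·-61/4 + 1·39/4 = 947/24
s_13 = -2·947/24 + -1·-713/24 + 1/2·265/12 + 1·-61/4 = -641/12
s_14 = -2·-641/12 + -1·947/24 + 1/2·-713/24 + 1·265/12 = 3581/48
s_15 = -2·3581/48 + -1·-641/12 + 1/2·947/24 + 1·-713/24 = -5077/48
s_16 = -2·-5077/48 + -1·3581/48 + 1/2·-641/12 + 1·947/24 = 2395/16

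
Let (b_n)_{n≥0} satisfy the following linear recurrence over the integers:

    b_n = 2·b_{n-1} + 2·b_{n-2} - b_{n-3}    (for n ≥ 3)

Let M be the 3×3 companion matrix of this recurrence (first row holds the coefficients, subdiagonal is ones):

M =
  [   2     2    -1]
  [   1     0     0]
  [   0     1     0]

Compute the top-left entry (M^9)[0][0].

4895

(M^9)[0][0] is the top entry after applying M 9 times to the unit state (1, 0, 0). Equivalently it is h_{11} for the auxiliary sequence (h_n) obeying the same recurrence with h_2 = 1 and h_i = 0 for 0 ≤ i < 2:
h_3 = 2·1 + 2·0 + -1·0 = 2
h_4 = 2·2 + 2·1 + -1·0 = 6
h_5 = 2·6 + 2·2 + -1·1 = 15
h_6 = 2·15 + 2·6 + -1·2 = 40
h_7 = 2·40 + 2·15 + -1·6 = 104
h_8 = 2·104 + 2·40 + -1·15 = 273
h_9 = 2·273 + 2·104 + -1·40 = 714
h_10 = 2·714 + 2·273 + -1·104 = 1870
h_11 = 2·1870 + 2·714 + -1·273 = 4895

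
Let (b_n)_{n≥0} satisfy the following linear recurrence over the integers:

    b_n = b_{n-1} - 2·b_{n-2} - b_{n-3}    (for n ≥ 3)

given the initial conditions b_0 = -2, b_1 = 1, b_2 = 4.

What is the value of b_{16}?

-2840

b_3 = 1·4 + -2·1 + -1·-2 = 4
b_4 = 1·4 + -2·4 + -1·1 = -5
b_5 = 1·-5 + -2·4 + -1·4 = -17
b_6 = 1·-17 + -2·-5 + -1·4 = -11
b_7 = 1·-11 + -2·-17 + -1·-5 = 28
b_8 = 1·28 + -2·-11 + -1·-17 = 67
b_9 = 1·67 + -2·28 + -1·-11 = 22
b_10 = 1·22 + -2·67 + -1·28 = -140
b_11 = 1·-140 + -2·22 + -1·67 = -251
b_12 = 1·-251 + -2·-140 + -1·22 = 7
b_13 = 1·7 + -2·-251 + -1·-140 = 649
b_14 = 1·649 + -2·7 + -1·-251 = 886
b_15 = 1·886 + -2·649 + -1·7 = -419
b_16 = 1·-419 + -2·886 + -1·649 = -2840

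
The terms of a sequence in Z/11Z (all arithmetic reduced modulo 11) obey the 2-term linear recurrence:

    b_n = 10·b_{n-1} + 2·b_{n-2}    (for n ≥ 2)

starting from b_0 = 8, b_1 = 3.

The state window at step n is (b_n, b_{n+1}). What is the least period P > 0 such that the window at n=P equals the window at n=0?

5

n=0: window = (8, 3)
n=1: window = (3, 2)
n=2: window = (2, 4)
n=3: window = (4, 0)
n=4: window = (0, 8)
n=5: window = (8, 3)
window at n=5 equals window at n=0 → period = 5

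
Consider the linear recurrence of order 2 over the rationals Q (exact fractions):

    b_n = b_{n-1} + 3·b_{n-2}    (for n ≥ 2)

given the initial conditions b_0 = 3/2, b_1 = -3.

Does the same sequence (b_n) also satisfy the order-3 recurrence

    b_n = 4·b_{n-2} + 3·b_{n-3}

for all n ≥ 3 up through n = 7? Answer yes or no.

Terms b_0..b_7: 3/2, -3, 3/2, -15/2, -3, -51/2, -69/2, -111
n=3: candidate gives -15/2, actual b_3 = -15/2 ✓
n=4: candidate gives -3, actual b_4 = -3 ✓
n=5: candidate gives -51/2, actual b_5 = -51/2 ✓
n=6: candidate gives -69/2, actual b_6 = -69/2 ✓
n=7: candidate gives -111, actual b_7 = -111 ✓

yes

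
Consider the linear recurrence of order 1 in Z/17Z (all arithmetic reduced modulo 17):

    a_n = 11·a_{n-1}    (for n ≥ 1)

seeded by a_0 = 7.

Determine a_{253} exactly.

a_1 = 11·7 = 9
a_2 = 11·9 = 14
a_3 = 11·14 = 1
a_4 = 11·1 = 11
a_5 = 11·11 = 2
a_6 = 11·2 = 5
a_7 = 11·5 = 4
a_8 = 11·4 = 10
a_9 = 11·10 = 8
a_10 = 11·8 = 3
a_11 = 11·3 = 16
a_12 = 11·16 = 6
a_13 = 11·6 = 15
a_14 = 11·15 = 12
a_15 = 11·12 = 13
a_16 = 11·13 = 7
(a_16) = (7) = (a_0), so the sequence has period 16.
253 ≡ 13 (mod 16), hence a_253 = a_13 = 15.

15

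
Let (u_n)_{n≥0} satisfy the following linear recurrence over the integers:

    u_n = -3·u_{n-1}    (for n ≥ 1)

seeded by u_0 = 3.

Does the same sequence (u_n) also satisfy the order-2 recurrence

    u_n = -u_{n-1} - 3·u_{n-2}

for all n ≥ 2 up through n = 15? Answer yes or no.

no

Terms u_0..u_15: 3, -9, 27, -81, 243, -729, 2187, -6561, 19683, -59049, 177147, -531441, 1594323, -4782969, 14348907, -43046721
n=2: candidate gives 0, actual u_2 = 27 ✗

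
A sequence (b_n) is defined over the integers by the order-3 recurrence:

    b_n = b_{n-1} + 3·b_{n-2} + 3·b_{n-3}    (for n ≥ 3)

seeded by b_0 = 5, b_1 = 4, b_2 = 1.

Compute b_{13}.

b_3 = 1·1 + 3·4 + 3·5 = 28
b_4 = 1·28 + 3·1 + 3·4 = 43
b_5 = 1·43 + 3·28 + 3·1 = 130
b_6 = 1·130 + 3·43 + 3·28 = 343
b_7 = 1·343 + 3·130 + 3·43 = 862
b_8 = 1·862 + 3·343 + 3·130 = 2281
b_9 = 1·2281 + 3·862 + 3·343 = 5896
b_10 = 1·5896 + 3·2281 + 3·862 = 15325
b_11 = 1·15325 + 3·5896 + 3·2281 = 39856
b_12 = 1·39856 + 3·15325 + 3·5896 = 103519
b_13 = 1·103519 + 3·39856 + 3·15325 = 269062

269062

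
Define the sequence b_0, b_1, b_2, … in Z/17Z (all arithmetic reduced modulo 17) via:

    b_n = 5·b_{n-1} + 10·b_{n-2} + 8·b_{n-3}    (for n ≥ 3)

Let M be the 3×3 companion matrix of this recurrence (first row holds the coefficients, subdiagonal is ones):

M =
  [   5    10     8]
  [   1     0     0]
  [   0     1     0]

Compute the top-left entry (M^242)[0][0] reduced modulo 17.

10

(M^242)[0][0] is the top entry after applying M 242 times to the unit state (1, 0, 0). Equivalently it is h_{244} for the auxiliary sequence (h_n) obeying the same recurrence with h_2 = 1 and h_i = 0 for 0 ≤ i < 2:
h_3 = 5·1 + 10·0 + 8·0 = 5
h_4 = 5·5 + 10·1 + 8·0 = 1
h_5 = 5·1 + 10·5 + 8·1 = 12
h_6 = 5·12 + 10·1 + 8·5 = 8
h_7 = 5·8 + 10·12 + 8·1 = 15
h_8 = 5·15 + 10·8 + 8·12 = 13
Continuing the recurrence:
  h_9 = 7;  h_10 = 13;  h_11 = 1;  h_12 = 4;  h_13 = 15;  h_14 = 4
  h_15 = 15;  h_16 = 14;  h_17 = 14;  h_18 = 7;  h_19 = 15;  h_20 = 2
  h_21 = 12;  h_22 = 13;  h_23 = 14;  h_24 = 7;  h_25 = 7;  h_26 = 13
  h_27 = 4;  h_28 = 2;  h_29 = 1;  h_30 = 6;  h_31 = 5;  h_32 = 8
  h_33 = 2;  h_34 = 11;  h_35 = 3;  h_36 = 5;  h_37 = 7;  h_38 = 7
  h_39 = 9;  h_40 = 1;  h_41 = 15;  h_42 = 4;  h_43 = 8;  h_44 = 13
  h_45 = 7;  h_46 = 8;  h_47 = 10;  h_48 = 16;  h_49 = 6;  h_50 = 15
  h_51 = 8;  h_52 = 0;  h_53 = 13;  h_54 = 10;  h_55 = 10;  h_56 = 16
  h_57 = 5;  h_58 = 10;  h_59 = 7;  h_60 = 5;  h_61 = 5;  h_62 = 12
  h_63 = 14;  h_64 = 9;  h_65 = 9;  h_66 = 9;  h_67 = 3;  h_68 = 7
  h_69 = 1;  h_70 = 14;  h_71 = 0;  h_72 = 12;  h_73 = 2;  h_74 = 11
  h_75 = 1;  h_76 = 12;  h_77 = 5;  h_78 = 0;  h_79 = 10;  h_80 = 5
  h_81 = 6;  h_82 = 7;  h_83 = 16;  h_84 = 11;  h_85 = 16;  h_86 = 12
  h_87 = 2;  h_88 = 3;  h_89 = 12;  h_90 = 4;  h_91 = 11;  h_92 = 4
  h_93 = 9;  h_94 = 3;  h_95 = 1;  h_96 = 5;  h_97 = 8;  h_98 = 13
  h_99 = 15;  h_100 = 14;  h_101 = 1;  h_102 = 10;  h_103 = 2;  h_104 = 16
  h_105 = 10;  h_106 = 5;  h_107 = 15;  h_108 = 1;  h_109 = 8;  h_110 = 0
  h_111 = 3;  h_112 = 11;  h_113 = 0;  h_114 = 15;  h_115 = 10;  h_116 = 13
  h_117 = 13;  h_118 = 3;  h_119 = 11;  h_120 = 2;  h_121 = 8;  h_122 = 12
  h_123 = 3;  h_124 = 12;  h_125 = 16;  h_126 = 3;  h_127 = 16;  h_128 = 0
  h_129 = 14;  h_130 = 11;  h_131 = 8;  h_132 = 7;  h_133 = 16;  h_134 = 10
  h_135 = 11;  h_136 = 11;  h_137 = 7;  h_138 = 12;  h_139 = 14;  h_140 = 8
  h_141 = 4;  h_142 = 8;  h_143 = 8;  h_144 = 16;  h_145 = 3;  h_146 = 1
  h_147 = 10;  h_148 = 16;  h_149 = 1;  h_150 = 7;  h_151 = 3;  h_152 = 8
  h_153 = 7;  h_154 = 3;  h_155 = 13;  h_156 = 15;  h_157 = 8;  h_158 = 5
  h_159 = 4;  h_160 = 15;  h_161 = 2;  h_162 = 5;  h_163 = 12;  h_164 = 7
  h_165 = 8;  h_166 = 2;  h_167 = 10;  h_168 = 15;  h_169 = 4;  h_170 = 12
  h_171 = 16;  h_172 = 11;  h_173 = 5;  h_174 = 8;  h_175 = 8;  h_176 = 7
  h_177 = 9;  h_178 = 9;  h_179 = 4;  h_180 = 12;  h_181 = 2;  h_182 = 9
  h_183 = 8;  h_184 = 10;  h_185 = 15;  h_186 = 1;  h_187 = 14;  h_188 = 13
  h_189 = 9;  h_190 = 15;  h_191 = 14;  h_192 = 3;  h_193 = 3;  h_194 = 4
  h_195 = 6;  h_196 = 9;  h_197 = 1;  h_198 = 7;  h_199 = 15;  h_200 = 0
  h_201 = 2;  h_202 = 11;  h_203 = 7;  h_204 = 8;  h_205 = 11;  h_206 = 4
  h_207 = 7;  h_208 = 10;  h_209 = 16;  h_210 = 15;  h_211 = 9;  h_212 = 0
  h_213 = 6;  h_214 = 0;  h_215 = 9;  h_216 = 8;  h_217 = 11;  h_218 = 3
  h_219 = 2;  h_220 = 9;  h_221 = 4;  h_222 = 7;  h_223 = 11;  h_224 = 4
  h_225 = 16;  h_226 = 4;  h_227 = 8;  h_228 = 4;  h_229 = 13;  h_230 = 16
  h_231 = 4;  h_232 = 12;  h_233 = 7;  h_234 = 0;  h_235 = 13;  h_236 = 2
  h_237 = 4;  h_238 = 8;  h_239 = 11;  h_240 = 14;  h_241 = 6;  h_242 = 3
h_243 = 5·3 + 10·6 + 8·14 = 0
h_244 = 5·0 + 10·3 + 8·6 = 10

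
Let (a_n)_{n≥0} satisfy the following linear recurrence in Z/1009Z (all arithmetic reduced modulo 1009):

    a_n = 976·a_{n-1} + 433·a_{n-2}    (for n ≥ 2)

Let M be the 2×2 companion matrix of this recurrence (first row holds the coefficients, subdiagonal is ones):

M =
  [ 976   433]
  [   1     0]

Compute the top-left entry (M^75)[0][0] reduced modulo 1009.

532

(M^75)[0][0] is the top entry after applying M 75 times to the unit state (1, 0). Equivalently it is h_{76} for the auxiliary sequence (h_n) obeying the same recurrence with h_1 = 1 and h_i = 0 for 0 ≤ i < 1:
h_2 = 976·1 + 433·0 = 976
h_3 = 976·976 + 433·1 = 513
h_4 = 976·513 + 433·976 = 61
h_5 = 976·61 + 433·513 = 154
h_6 = 976·154 + 433·61 = 142
h_7 = 976·142 + 433·154 = 447
h_8 = 976·447 + 433·142 = 321
h_9 = 976·321 + 433·447 = 329
h_10 = 976·329 + 433·321 = 1002
h_11 = 976·1002 + 433·329 = 419
h_12 = 976·419 + 433·1002 = 295
h_13 = 976·295 + 433·419 = 162
h_14 = 976·162 + 433·295 = 300
h_15 = 976·300 + 433·162 = 715
h_16 = 976·715 + 433·300 = 360
h_17 = 976·360 + 433·715 = 60
h_18 = 976·60 + 433·360 = 532
h_19 = 976·532 + 433·60 = 352
h_20 = 976·352 + 433·532 = 796
h_21 = 976·796 + 433·352 = 23
h_22 = 976·23 + 433·796 = 849
h_23 = 976·849 + 433·23 = 104
h_24 = 976·104 + 433·849 = 945
h_25 = 976·945 + 433·104 = 730
h_26 = 976·730 + 433·945 = 666
h_27 = 976·666 + 433·730 = 493
h_28 = 976·493 + 433·666 = 688
h_29 = 976·688 + 433·493 = 64
h_30 = 976·64 + 433·688 = 155
h_31 = 976·155 + 433·64 = 399
h_32 = 976·399 + 433·155 = 471
h_33 = 976·471 + 433·399 = 829
h_34 = 976·829 + 433·471 = 11
h_35 = 976·11 + 433·829 = 399
h_36 = 976·399 + 433·11 = 677
h_37 = 976·677 + 433·399 = 85
h_38 = 976·85 + 433·677 = 753
h_39 = 976·753 + 433·85 = 857
h_40 = 976·857 + 433·753 = 113
h_41 = 976·113 + 433·857 = 76
h_42 = 976·76 + 433·113 = 7
h_43 = 976·7 + 433·76 = 389
h_44 = 976·389 + 433·7 = 284
h_45 = 976·284 + 433·389 = 652
h_46 = 976·652 + 433·284 = 556
h_47 = 976·556 + 433·652 = 619
h_48 = 976·619 + 433·556 = 359
h_49 = 976·359 + 433·619 = 903
h_50 = 976·903 + 433·359 = 532
h_51 = 976·532 + 433·903 = 113
h_52 = 976·113 + 433·532 = 611
h_53 = 976·611 + 433·113 = 514
h_54 = 976·514 + 433·611 = 396
h_55 = 976·396 + 433·514 = 631
h_56 = 976·631 + 433·396 = 304
h_57 = 976·304 + 433·631 = 851
h_58 = 976·851 + 433·304 = 631
h_59 = 976·631 + 433·851 = 564
h_60 = 976·564 + 433·631 = 343
h_61 = 976·343 + 433·564 = 823
h_62 = 976·823 + 433·343 = 280
h_63 = 976·280 + 433·823 = 23
h_64 = 976·23 + 433·280 = 410
h_65 = 976·410 + 433·23 = 465
h_66 = 976·465 + 433·410 = 745
h_67 = 976·745 + 433·465 = 185
h_68 = 976·185 + 433·745 = 663
h_69 = 976·663 + 433·185 = 713
h_70 = 976·713 + 433·663 = 201
h_71 = 976·201 + 433·713 = 405
h_72 = 976·405 + 433·201 = 11
h_73 = 976·11 + 433·405 = 445
h_74 = 976·445 + 433·11 = 168
h_75 = 976·168 + 433·445 = 476
h_76 = 976·476 + 433·168 = 532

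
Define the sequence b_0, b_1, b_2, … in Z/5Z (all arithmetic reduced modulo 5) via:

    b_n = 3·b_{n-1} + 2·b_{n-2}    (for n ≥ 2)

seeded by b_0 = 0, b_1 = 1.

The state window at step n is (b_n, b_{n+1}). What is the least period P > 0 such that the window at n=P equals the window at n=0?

n=0: window = (0, 1)
n=1: window = (1, 3)
n=2: window = (3, 1)
n=3: window = (1, 4)
n=4: window = (4, 4)
n=5: window = (4, 0)
n=6: window = (0, 3)
n=7: window = (3, 4)
n=8: window = (4, 3)
n=9: window = (3, 2)
n=10: window = (2, 2)
n=11: window = (2, 0)
n=12: window = (0, 4)
n=13: window = (4, 2)
n=14: window = (2, 4)
n=15: window = (4, 1)
n=16: window = (1, 1)
n=17: window = (1, 0)
n=18: window = (0, 2)
n=19: window = (2, 1)
n=20: window = (1, 2)
n=21: window = (2, 3)
n=22: window = (3, 3)
n=23: window = (3, 0)
n=24: window = (0, 1)
window at n=24 equals window at n=0 → period = 24

24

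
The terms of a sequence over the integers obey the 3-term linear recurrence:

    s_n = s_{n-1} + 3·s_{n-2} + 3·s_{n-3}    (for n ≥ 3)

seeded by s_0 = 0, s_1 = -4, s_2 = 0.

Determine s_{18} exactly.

-15485856

s_3 = 1·0 + 3·-4 + 3·0 = -12
s_4 = 1·-12 + 3·0 + 3·-4 = -24
s_5 = 1·-24 + 3·-12 + 3·0 = -60
s_6 = 1·-60 + 3·-24 + 3·-12 = -168
s_7 = 1·-168 + 3·-60 + 3·-24 = -420
s_8 = 1·-420 + 3·-168 + 3·-60 = -1104
s_9 = 1·-1104 + 3·-420 + 3·-168 = -2868
s_10 = 1·-2868 + 3·-1104 + 3·-420 = -7440
s_11 = 1·-7440 + 3·-2868 + 3·-1104 = -19356
s_12 = 1·-19356 + 3·-7440 + 3·-2868 = -50280
s_13 = 1·-50280 + 3·-19356 + 3·-7440 = -130668
s_14 = 1·-130668 + 3·-50280 + 3·-19356 = -339576
s_15 = 1·-339576 + 3·-130668 + 3·-50280 = -882420
s_16 = 1·-882420 + 3·-339576 + 3·-130668 = -2293152
s_17 = 1·-2293152 + 3·-882420 + 3·-339576 = -5959140
s_18 = 1·-5959140 + 3·-2293152 + 3·-882420 = -15485856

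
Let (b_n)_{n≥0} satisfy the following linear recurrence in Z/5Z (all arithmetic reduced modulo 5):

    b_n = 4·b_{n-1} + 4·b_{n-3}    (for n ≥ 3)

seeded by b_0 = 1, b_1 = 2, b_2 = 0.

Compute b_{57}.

2

b_3 = 4·0 + 0·2 + 4·1 = 4
b_4 = 4·4 + 0·0 + 4·2 = 4
b_5 = 4·4 + 0·4 + 4·0 = 1
b_6 = 4·1 + 0·4 + 4·4 = 0
b_7 = 4·0 + 0·1 + 4·4 = 1
b_8 = 4·1 + 0·0 + 4·1 = 3
b_9 = 4·3 + 0·1 + 4·0 = 2
b_10 = 4·2 + 0·3 + 4·1 = 2
b_11 = 4·2 + 0·2 + 4·3 = 0
b_12 = 4·0 + 0·2 + 4·2 = 3
b_13 = 4·3 + 0·0 + 4·2 = 0
b_14 = 4·0 + 0·3 + 4·0 = 0
b_15 = 4·0 + 0·0 + 4·3 = 2
b_16 = 4·2 + 0·0 + 4·0 = 3
b_17 = 4·3 + 0·2 + 4·0 = 2
b_18 = 4·2 + 0·3 + 4·2 = 1
b_19 = 4·1 + 0·2 + 4·3 = 1
b_20 = 4·1 + 0·1 + 4·2 = 2
b_21 = 4·2 + 0·1 + 4·1 = 2
b_22 = 4·2 + 0·2 + 4·1 = 2
b_23 = 4·2 + 0·2 + 4·2 = 1
b_24 = 4·1 + 0·2 + 4·2 = 2
b_25 = 4·2 + 0·1 + 4·2 = 1
b_26 = 4·1 + 0·2 + 4·1 = 3
b_27 = 4·3 + 0·1 + 4·2 = 0
b_28 = 4·0 + 0·3 + 4·1 = 4
b_29 = 4·4 + 0·0 + 4·3 = 3
b_30 = 4·3 + 0·4 + 4·0 = 2
b_31 = 4·2 + 0·3 + 4·4 = 4
b_32 = 4·4 + 0·2 + 4·3 = 3
b_33 = 4·3 + 0·4 + 4·2 = 0
b_34 = 4·0 + 0·3 + 4·4 = 1
b_35 = 4·1 + 0·0 + 4·3 = 1
b_36 = 4·1 + 0·1 + 4·0 = 4
b_37 = 4·4 + 0·1 + 4·1 = 0
b_38 = 4·0 + 0·4 + 4·1 = 4
b_39 = 4·4 + 0·0 + 4·4 = 2
b_40 = 4·2 + 0·4 + 4·0 = 3
b_41 = 4·3 + 0·2 + 4·4 = 3
b_42 = 4·3 + 0·3 + 4·2 = 0
b_43 = 4·0 + 0·3 + 4·3 = 2
b_44 = 4·2 + 0·0 + 4·3 = 0
b_45 = 4·0 + 0·2 + 4·0 = 0
b_46 = 4·0 + 0·0 + 4·2 = 3
b_47 = 4·3 + 0·0 + 4·0 = 2
b_48 = 4·2 + 0·3 + 4·0 = 3
b_49 = 4·3 + 0·2 + 4·3 = 4
b_50 = 4·4 + 0·3 + 4·2 = 4
b_51 = 4·4 + 0·4 + 4·3 = 3
b_52 = 4·3 + 0·4 + 4·4 = 3
b_53 = 4·3 + 0·3 + 4·4 = 3
b_54 = 4·3 + 0·3 + 4·3 = 4
b_55 = 4·4 + 0·3 + 4·3 = 3
b_56 = 4·3 + 0·4 + 4·3 = 4
b_57 = 4·4 + 0·3 + 4·4 = 2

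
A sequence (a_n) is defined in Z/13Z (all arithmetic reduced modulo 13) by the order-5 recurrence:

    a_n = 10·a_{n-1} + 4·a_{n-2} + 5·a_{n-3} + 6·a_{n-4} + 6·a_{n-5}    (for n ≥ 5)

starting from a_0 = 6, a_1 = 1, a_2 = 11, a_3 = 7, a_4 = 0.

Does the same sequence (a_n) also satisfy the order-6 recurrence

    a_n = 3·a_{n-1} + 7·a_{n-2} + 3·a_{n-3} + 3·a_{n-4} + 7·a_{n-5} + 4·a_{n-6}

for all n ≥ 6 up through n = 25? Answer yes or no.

no

Terms a_0..a_25: 6, 1, 11, 7, 0, 8, 5, 8, 0, 1, 11, 10, 2, 4, 1, 6, 0, 0, 8, 5, 1, 5, 10, 8, 12, 4
n=6: candidate gives 5, actual a_6 = 5 ✓
n=7: candidate gives 4, actual a_7 = 8 ✗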